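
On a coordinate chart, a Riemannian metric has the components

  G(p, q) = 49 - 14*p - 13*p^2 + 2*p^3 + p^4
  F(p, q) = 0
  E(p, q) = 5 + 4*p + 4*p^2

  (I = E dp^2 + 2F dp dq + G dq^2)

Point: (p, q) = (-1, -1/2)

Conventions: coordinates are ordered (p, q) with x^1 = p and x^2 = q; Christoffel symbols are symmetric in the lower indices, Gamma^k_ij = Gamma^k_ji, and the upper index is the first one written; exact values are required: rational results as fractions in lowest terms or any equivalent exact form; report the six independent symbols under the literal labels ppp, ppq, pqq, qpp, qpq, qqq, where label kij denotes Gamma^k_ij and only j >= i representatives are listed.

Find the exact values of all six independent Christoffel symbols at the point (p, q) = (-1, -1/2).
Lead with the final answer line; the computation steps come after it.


Answer: Gamma_ppp = -2/5, Gamma_ppq = 0, Gamma_pqq = -7/5, Gamma_qpp = 0, Gamma_qpq = 1/7, Gamma_qqq = 0

E = 5, F = 0, G = 49 at the point
E_p = -4, E_q = 0, F_p = 0, F_q = 0, G_p = 14, G_q = 0
EG - F^2 = 245;  g^inv = (1/245) * [[49, 0], [0, 5]]
first-kind symbols [ij,l] = (1/2)(d_i g_jl + d_j g_il - d_l g_ij): [pp,p] = E_p/2 = -2, [pp,q] = F_p - E_q/2 = 0, [pq,p] = E_q/2 = 0, [pq,q] = G_p/2 = 7, [qq,p] = F_q - G_p/2 = -7, [qq,q] = G_q/2 = 0
Gamma^p_ij = (G*[ij,p] - F*[ij,q])/(EG - F^2), Gamma^q_ij = (E*[ij,q] - F*[ij,p])/(EG - F^2)


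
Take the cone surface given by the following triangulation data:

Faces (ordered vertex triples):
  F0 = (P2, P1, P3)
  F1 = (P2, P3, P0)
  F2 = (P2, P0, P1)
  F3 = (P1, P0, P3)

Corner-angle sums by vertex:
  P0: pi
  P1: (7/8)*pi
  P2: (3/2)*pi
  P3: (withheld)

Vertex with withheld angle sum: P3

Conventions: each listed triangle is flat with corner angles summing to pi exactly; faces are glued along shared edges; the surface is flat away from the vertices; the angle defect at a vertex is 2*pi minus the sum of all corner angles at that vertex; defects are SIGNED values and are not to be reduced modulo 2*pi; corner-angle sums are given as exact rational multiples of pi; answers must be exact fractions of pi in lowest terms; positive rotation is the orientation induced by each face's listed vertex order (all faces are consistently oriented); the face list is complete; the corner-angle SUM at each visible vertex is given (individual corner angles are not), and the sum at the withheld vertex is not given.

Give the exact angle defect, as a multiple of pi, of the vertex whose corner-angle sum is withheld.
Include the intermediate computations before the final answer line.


V = 4, E = 6, F = 4; chi = V - E + F = 2
Gauss-Bonnet: total defect = 2*pi*chi = 4*pi; visible defects sum to (21/8)*pi

Answer: defect(P3) = (11/8)*pi


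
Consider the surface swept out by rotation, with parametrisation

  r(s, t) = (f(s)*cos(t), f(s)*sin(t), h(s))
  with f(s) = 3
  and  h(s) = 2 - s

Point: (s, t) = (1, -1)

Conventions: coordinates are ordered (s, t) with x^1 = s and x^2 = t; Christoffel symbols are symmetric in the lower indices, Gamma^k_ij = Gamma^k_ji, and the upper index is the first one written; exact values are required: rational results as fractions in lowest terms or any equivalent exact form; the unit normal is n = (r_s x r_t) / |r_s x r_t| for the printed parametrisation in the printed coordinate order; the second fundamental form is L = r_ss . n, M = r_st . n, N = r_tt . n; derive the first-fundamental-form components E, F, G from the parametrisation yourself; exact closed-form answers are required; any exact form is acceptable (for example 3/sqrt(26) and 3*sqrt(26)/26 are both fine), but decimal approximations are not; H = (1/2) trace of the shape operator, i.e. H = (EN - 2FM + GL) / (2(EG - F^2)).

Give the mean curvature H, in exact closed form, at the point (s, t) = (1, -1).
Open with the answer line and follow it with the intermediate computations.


Answer: H = -1/6

f = 3, f' = 0, f'' = 0, h' = -1, h'' = 0
E = 1, F = 0, G = 9; answer radicand W^2 = 1
unnormalised second-form numerators: l = 0, m = 0, n = -3; L = l/sqrt(1), and similarly M = m/sqrt(W^2), N = n/sqrt(W^2)
H = (E*n - 2*F*m + G*l) / (2*(EG - F^2)*sqrt(W^2)); E*n - 2*F*m + G*l = -3, EG - F^2 = 9, so H = (-1/6)/sqrt(1)


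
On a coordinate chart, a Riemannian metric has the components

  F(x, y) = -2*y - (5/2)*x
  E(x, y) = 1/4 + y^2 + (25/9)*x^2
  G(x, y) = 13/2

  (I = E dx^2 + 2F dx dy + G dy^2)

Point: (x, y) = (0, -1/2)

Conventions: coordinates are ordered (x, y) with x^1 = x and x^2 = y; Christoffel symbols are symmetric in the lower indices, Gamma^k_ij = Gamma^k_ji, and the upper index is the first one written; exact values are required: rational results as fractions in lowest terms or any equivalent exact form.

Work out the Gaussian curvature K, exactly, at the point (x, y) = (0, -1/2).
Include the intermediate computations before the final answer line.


E = 1/2, F = 1, G = 13/2, EG - F^2 = 9/4 at the point
E_x = 0, E_y = -1, F_x = -5/2, F_y = -2, G_x = 0, G_y = 0
E_yy = 2, F_xy = 0, G_xx = 0
K follows from Brioschi's formula, (det M1 - det M2)/(EG - F^2)^2.
M1 = [[-E_yy/2 + F_xy - G_xx/2, E_x/2, F_x - E_y/2], [F_y - G_x/2, E, F], [G_y/2, F, G]] = [[-1, 0, -2], [-2, 1/2, 1], [0, 1, 13/2]]; det M1 = 7/4
M2 = [[0, E_y/2, G_x/2], [E_y/2, E, F], [G_x/2, F, G]] = [[0, -1/2, 0], [-1/2, 1/2, 1], [0, 1, 13/2]]; det M2 = -13/8
det M1 - det M2 = 27/8; K = 27/8 / (9/4)^2 = 2/3

Answer: K = 2/3


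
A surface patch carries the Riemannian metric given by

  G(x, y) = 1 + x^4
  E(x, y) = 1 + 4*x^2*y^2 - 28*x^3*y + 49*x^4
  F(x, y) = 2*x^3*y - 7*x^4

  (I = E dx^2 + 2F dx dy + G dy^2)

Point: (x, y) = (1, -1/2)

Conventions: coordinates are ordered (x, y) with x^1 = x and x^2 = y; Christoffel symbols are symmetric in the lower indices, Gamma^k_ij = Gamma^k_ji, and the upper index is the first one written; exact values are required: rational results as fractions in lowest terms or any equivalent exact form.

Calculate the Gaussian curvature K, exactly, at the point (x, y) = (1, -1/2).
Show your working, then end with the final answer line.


E = 65, F = -8, G = 2, EG - F^2 = 66 at the point
E_x = 240, E_y = -32, F_x = -31, F_y = 2, G_x = 4, G_y = 0
E_yy = 8, F_xy = 6, G_xx = 12
The intrinsic route: Brioschi's K = (det M1 - det M2)/(EG - F^2)^2.
M1 = [[-E_yy/2 + F_xy - G_xx/2, E_x/2, F_x - E_y/2], [F_y - G_x/2, E, F], [G_y/2, F, G]] = [[-4, 120, -15], [0, 65, -8], [0, -8, 2]]; det M1 = -264
M2 = [[0, E_y/2, G_x/2], [E_y/2, E, F], [G_x/2, F, G]] = [[0, -16, 2], [-16, 65, -8], [2, -8, 2]]; det M2 = -260
det M1 - det M2 = -4; K = -4 / (66)^2 = -1/1089

Answer: K = -1/1089


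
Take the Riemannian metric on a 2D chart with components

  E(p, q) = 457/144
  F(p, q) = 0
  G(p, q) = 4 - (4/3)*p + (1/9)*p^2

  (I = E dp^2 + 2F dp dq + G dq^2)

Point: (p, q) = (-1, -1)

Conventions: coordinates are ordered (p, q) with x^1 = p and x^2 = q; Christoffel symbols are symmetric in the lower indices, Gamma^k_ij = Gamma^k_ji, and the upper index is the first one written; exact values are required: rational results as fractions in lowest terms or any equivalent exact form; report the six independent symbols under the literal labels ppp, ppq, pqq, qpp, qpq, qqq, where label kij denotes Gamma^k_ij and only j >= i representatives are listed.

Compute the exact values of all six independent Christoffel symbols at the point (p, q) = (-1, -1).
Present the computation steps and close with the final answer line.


E = 457/144, F = 0, G = 49/9 at the point
E_p = 0, E_q = 0, F_p = 0, F_q = 0, G_p = -14/9, G_q = 0
EG - F^2 = 22393/1296;  g^inv = (1296/22393) * [[49/9, 0], [0, 457/144]]
first-kind symbols [ij,l] = (1/2)(d_i g_jl + d_j g_il - d_l g_ij): [pp,p] = E_p/2 = 0, [pp,q] = F_p - E_q/2 = 0, [pq,p] = E_q/2 = 0, [pq,q] = G_p/2 = -7/9, [qq,p] = F_q - G_p/2 = 7/9, [qq,q] = G_q/2 = 0
Gamma^p_ij = (G*[ij,p] - F*[ij,q])/(EG - F^2), Gamma^q_ij = (E*[ij,q] - F*[ij,p])/(EG - F^2)

Answer: Gamma_ppp = 0, Gamma_ppq = 0, Gamma_pqq = 112/457, Gamma_qpp = 0, Gamma_qpq = -1/7, Gamma_qqq = 0


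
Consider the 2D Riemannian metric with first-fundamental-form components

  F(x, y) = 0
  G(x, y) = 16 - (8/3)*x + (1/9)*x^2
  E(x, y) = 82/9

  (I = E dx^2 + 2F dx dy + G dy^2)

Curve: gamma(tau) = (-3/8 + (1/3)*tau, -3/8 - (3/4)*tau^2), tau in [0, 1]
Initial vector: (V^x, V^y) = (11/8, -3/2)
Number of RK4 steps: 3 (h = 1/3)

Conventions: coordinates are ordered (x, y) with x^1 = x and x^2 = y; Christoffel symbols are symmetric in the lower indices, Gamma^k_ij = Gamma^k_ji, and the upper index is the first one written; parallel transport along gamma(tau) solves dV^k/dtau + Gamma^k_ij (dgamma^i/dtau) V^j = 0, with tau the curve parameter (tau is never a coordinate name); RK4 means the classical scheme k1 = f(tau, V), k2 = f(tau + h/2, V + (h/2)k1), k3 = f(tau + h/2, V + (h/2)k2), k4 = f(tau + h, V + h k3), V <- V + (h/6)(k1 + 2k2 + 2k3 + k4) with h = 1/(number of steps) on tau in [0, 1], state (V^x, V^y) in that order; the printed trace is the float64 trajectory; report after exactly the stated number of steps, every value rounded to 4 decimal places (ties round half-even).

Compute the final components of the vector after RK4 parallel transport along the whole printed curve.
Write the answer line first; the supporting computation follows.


Answer: V^x = 1.2007, V^y = -1.6218

gamma'(tau) = (1/3, -(3/2)*tau); f(tau, V)^k = -Gamma^k_ij(gamma(tau)) gamma'^i(tau) V^j; h = 1/3; intermediate values shown to 6 dp
curve data and Christoffel symbols at the stage parameters:
  tau = 0.000000: gamma = (-0.375000, -0.375000), gamma' = (0.333333, 0.000000); Gamma_xxx = 0.000000, Gamma_xxy = 0.000000, Gamma_xyy = 0.150915, Gamma_yxx = 0.000000, Gamma_yxy = -0.080808, Gamma_yyy = 0.000000
  tau = 0.166667: gamma = (-0.319444, -0.395833), gamma' = (0.333333, -0.250000); Gamma_xxx = 0.000000, Gamma_xxy = 0.000000, Gamma_xyy = 0.150237, Gamma_yxx = 0.000000, Gamma_yxy = -0.081172, Gamma_yyy = 0.000000
  tau = 0.333333: gamma = (-0.263889, -0.458333), gamma' = (0.333333, -0.500000); Gamma_xxx = 0.000000, Gamma_xxy = 0.000000, Gamma_xyy = 0.149560, Gamma_yxx = 0.000000, Gamma_yxy = -0.081540, Gamma_yyy = 0.000000
  tau = 0.500000: gamma = (-0.208333, -0.562500), gamma' = (0.333333, -0.750000); Gamma_xxx = 0.000000, Gamma_xxy = 0.000000, Gamma_xyy = 0.148882, Gamma_yxx = 0.000000, Gamma_yxy = -0.081911, Gamma_yyy = 0.000000
  tau = 0.666667: gamma = (-0.152778, -0.708333), gamma' = (0.333333, -1.000000); Gamma_xxx = 0.000000, Gamma_xxy = 0.000000, Gamma_xyy = 0.148205, Gamma_yxx = 0.000000, Gamma_yxy = -0.082286, Gamma_yyy = 0.000000
  tau = 0.833333: gamma = (-0.097222, -0.895833), gamma' = (0.333333, -1.250000); Gamma_xxx = 0.000000, Gamma_xxy = 0.000000, Gamma_xyy = 0.147527, Gamma_yxx = 0.000000, Gamma_yxy = -0.082664, Gamma_yyy = 0.000000
  tau = 1.000000: gamma = (-0.041667, -1.125000), gamma' = (0.333333, -1.500000); Gamma_xxx = 0.000000, Gamma_xxy = 0.000000, Gamma_xyy = 0.146850, Gamma_yxx = 0.000000, Gamma_yxy = -0.083045, Gamma_yyy = 0.000000
step 0: V^x = 1.3750, V^y = -1.5000
step 1: k1 = (0.000000, -0.040404), k2 = (-0.056592, -0.068671), k3 = (-0.056769, -0.068608), k4 = (-0.113880, -0.096679); V <- V + (h/6)(k1 + 2k2 + 2k3 + k4): V^x = 1.3561, V^y = -1.5229
step 2: k1 = (-0.113880, -0.096679), k2 = (-0.171845, -0.124163), k3 = (-0.172357, -0.123694), k4 = (-0.231807, -0.149759); V <- V + (h/6)(k1 + 2k2 + 2k3 + k4): V^x = 1.2986, V^y = -1.5641
step 3: k1 = (-0.231807, -0.149760), k2 = (-0.293037, -0.173980), k3 = (-0.293781, -0.173037), k4 = (-0.357236, -0.194462); V <- V + (h/6)(k1 + 2k2 + 2k3 + k4): V^x = 1.2007, V^y = -1.6218


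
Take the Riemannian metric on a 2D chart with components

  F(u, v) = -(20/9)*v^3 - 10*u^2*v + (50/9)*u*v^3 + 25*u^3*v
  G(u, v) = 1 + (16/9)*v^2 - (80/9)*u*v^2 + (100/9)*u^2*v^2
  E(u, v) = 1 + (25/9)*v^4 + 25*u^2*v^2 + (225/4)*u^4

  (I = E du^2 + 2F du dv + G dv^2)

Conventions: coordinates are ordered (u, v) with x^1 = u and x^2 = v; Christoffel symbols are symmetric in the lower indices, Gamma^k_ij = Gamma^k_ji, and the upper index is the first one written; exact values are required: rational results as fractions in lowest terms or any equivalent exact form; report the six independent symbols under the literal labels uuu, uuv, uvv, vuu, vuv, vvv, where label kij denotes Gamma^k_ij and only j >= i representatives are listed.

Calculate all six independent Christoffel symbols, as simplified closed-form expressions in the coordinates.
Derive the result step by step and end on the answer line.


E = 1 + (25/9)*v^4 + 25*u^2*v^2 + (225/4)*u^4; F = -(20/9)*v^3 - 10*u^2*v + (50/9)*u*v^3 + 25*u^3*v; G = 1 + (16/9)*v^2 - (80/9)*u*v^2 + (100/9)*u^2*v^2
Gamma^k_ij = (1/2) g^{kl} (d_i g_jl + d_j g_il - d_l g_ij), with g^inv = (1/(EG-F^2)) [[G, -F], [-F, E]]
first partials: E_u = 50*u*v^2 + 225*u^3, E_v = (100/9)*v^3 + 50*u^2*v, F_u = -20*u*v + (50/9)*v^3 + 75*u^2*v, F_v = -(20/3)*v^2 - 10*u^2 + (50/3)*u*v^2 + 25*u^3, G_u = -(80/9)*v^2 + (200/9)*u*v^2, G_v = (32/9)*v - (160/9)*u*v + (200/9)*u^2*v
D = EG - F^2 = 1 + (16/9)*v^2 - (80/9)*u*v^2 + (25/9)*v^4 + (325/9)*u^2*v^2 + (225/4)*u^4
expanded: Gamma^u_uu = (G E_u - 2F F_u + F E_v)/(2D), Gamma^u_uv = (G E_v - F G_u)/(2D), Gamma^u_vv = (2G F_v - G G_u - F G_v)/(2D), Gamma^v_uu = (2E F_u - E E_v - F E_u)/(2D), Gamma^v_uv = (E G_u - F E_v)/(2D), Gamma^v_vv = (E G_v - 2F F_v + F G_u)/(2D); substitute and cancel common factors

Answer: Gamma_uuu = (4050*u^3 + 900*u*v^2)/(2025*u^4 + 1300*u^2*v^2 - 320*u*v^2 + 100*v^4 + 64*v^2 + 36), Gamma_uuv = (900*u^2*v + 200*v^3)/(2025*u^4 + 1300*u^2*v^2 - 320*u*v^2 + 100*v^4 + 64*v^2 + 36), Gamma_uvv = (900*u^3 - 360*u^2 + 200*u*v^2 - 80*v^2)/(2025*u^4 + 1300*u^2*v^2 - 320*u*v^2 + 100*v^4 + 64*v^2 + 36), Gamma_vuu = (1800*u^2*v - 720*u*v)/(2025*u^4 + 1300*u^2*v^2 - 320*u*v^2 + 100*v^4 + 64*v^2 + 36), Gamma_vuv = (400*u*v^2 - 160*v^2)/(2025*u^4 + 1300*u^2*v^2 - 320*u*v^2 + 100*v^4 + 64*v^2 + 36), Gamma_vvv = (400*u^2*v - 320*u*v + 64*v)/(2025*u^4 + 1300*u^2*v^2 - 320*u*v^2 + 100*v^4 + 64*v^2 + 36)


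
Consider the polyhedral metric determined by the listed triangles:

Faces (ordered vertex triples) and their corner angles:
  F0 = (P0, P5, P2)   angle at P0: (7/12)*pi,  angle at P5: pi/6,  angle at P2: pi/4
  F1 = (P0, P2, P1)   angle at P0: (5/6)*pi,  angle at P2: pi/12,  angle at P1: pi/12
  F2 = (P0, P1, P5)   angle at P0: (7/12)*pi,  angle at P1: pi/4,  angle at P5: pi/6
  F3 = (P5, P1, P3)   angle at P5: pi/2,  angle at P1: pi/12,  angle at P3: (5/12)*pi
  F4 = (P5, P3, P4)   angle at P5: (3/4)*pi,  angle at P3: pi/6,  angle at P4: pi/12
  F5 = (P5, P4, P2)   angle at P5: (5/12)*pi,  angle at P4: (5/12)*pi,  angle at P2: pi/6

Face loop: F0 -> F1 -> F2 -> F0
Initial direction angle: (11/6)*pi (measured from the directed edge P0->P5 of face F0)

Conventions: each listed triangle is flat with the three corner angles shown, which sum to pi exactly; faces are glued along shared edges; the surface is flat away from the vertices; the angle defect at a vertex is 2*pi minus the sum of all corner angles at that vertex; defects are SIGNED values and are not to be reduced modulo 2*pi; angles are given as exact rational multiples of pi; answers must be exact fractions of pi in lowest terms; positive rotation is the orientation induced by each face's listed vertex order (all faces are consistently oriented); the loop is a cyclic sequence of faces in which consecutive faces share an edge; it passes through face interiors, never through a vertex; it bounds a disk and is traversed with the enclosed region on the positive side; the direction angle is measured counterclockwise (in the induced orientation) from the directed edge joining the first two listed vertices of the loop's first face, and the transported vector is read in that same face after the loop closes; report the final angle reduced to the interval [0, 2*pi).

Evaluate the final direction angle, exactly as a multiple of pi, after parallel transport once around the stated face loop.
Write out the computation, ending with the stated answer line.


enclosed vertex P0: corner angles sum to 2*pi, defect = 2*pi - 2*pi = 0
the rotation equals the total enclosed defect, so the final angle is initial + defects (mod 2*pi)
final angle = (11/6)*pi + 0 = (11/6)*pi (mod 2*pi)

Answer: final direction angle = (11/6)*pi


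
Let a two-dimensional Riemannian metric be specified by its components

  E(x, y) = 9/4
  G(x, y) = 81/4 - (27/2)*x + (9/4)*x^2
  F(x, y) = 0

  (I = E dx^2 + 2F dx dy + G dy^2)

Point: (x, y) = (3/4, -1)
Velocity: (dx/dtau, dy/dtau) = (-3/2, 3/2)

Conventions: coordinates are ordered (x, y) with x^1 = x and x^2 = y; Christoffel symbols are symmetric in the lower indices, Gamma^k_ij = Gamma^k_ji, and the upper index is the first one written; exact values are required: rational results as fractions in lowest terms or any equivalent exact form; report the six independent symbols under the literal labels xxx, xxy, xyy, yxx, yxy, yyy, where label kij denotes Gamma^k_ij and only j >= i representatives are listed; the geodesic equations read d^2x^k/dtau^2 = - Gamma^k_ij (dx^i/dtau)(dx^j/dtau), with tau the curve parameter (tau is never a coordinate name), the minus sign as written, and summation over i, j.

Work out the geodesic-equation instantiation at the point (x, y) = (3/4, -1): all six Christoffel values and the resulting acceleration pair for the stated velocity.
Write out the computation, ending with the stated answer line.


E = 9/4, F = 0, G = 729/64 at the point
E_x = 0, E_y = 0, F_x = 0, F_y = 0, G_x = -81/8, G_y = 0
EG - F^2 = 6561/256;  g^inv = (256/6561) * [[729/64, 0], [0, 9/4]]
first-kind symbols [ij,l] = (1/2)(d_i g_jl + d_j g_il - d_l g_ij): [xx,x] = E_x/2 = 0, [xx,y] = F_x - E_y/2 = 0, [xy,x] = E_y/2 = 0, [xy,y] = G_x/2 = -81/16, [yy,x] = F_y - G_x/2 = 81/16, [yy,y] = G_y/2 = 0
Gamma^x_ij = (G*[ij,x] - F*[ij,y])/(EG - F^2), Gamma^y_ij = (E*[ij,y] - F*[ij,x])/(EG - F^2)
Gamma_xxx = 0, Gamma_xxy = 0, Gamma_xyy = 9/4, Gamma_yxx = 0, Gamma_yxy = -4/9, Gamma_yyy = 0
d^2x/dtau^2 = -(Gamma_xxx*(-3/2)^2 + 2*Gamma_xxy*(-3/2)*(3/2) + Gamma_xyy*(3/2)^2) = -81/16
d^2y/dtau^2 = -(Gamma_yxx*(-3/2)^2 + 2*Gamma_yxy*(-3/2)*(3/2) + Gamma_yyy*(3/2)^2) = -2

Answer: Gamma_xxx = 0, Gamma_xxy = 0, Gamma_xyy = 9/4, Gamma_yxx = 0, Gamma_yxy = -4/9, Gamma_yyy = 0; accelerations (d^2x/dtau^2, d^2y/dtau^2) = (-81/16, -2)


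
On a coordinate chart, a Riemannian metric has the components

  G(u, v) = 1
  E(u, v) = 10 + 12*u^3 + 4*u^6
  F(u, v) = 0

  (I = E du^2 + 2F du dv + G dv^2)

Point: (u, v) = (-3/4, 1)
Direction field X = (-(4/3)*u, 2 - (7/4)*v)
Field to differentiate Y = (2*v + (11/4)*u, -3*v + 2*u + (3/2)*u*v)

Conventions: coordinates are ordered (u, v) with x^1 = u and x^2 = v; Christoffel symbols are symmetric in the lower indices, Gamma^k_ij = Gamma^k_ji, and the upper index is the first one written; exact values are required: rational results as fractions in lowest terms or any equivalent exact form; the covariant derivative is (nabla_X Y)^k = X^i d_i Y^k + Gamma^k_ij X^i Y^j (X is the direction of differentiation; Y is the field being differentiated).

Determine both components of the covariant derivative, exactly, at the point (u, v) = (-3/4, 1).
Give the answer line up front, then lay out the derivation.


Answer: (nabla_X Y)^u = 36671/11570, (nabla_X Y)^v = 79/32

E = 5785/1024, F = 0, G = 1 at the point
E_u = 1863/128, E_v = 0, F_u = 0, F_v = 0, G_u = 0, G_v = 0
EG - F^2 = 5785/1024;  g^inv = (1024/5785) * [[1, 0], [0, 5785/1024]]
first-kind symbols [ij,l] = (1/2)(d_i g_jl + d_j g_il - d_l g_ij): [uu,u] = E_u/2 = 1863/256, [uu,v] = F_u - E_v/2 = 0, [uv,u] = E_v/2 = 0, [uv,v] = G_u/2 = 0, [vv,u] = F_v - G_u/2 = 0, [vv,v] = G_v/2 = 0
Gamma^u_ij = (G*[ij,u] - F*[ij,v])/(EG - F^2), Gamma^v_ij = (E*[ij,v] - F*[ij,u])/(EG - F^2)
Gamma_uuu = 7452/5785, Gamma_uuv = 0, Gamma_uvv = 0, Gamma_vuu = 0, Gamma_vuv = 0, Gamma_vvv = 0
X = (1, 1/4), Y = (-1/16, -45/8) at the point


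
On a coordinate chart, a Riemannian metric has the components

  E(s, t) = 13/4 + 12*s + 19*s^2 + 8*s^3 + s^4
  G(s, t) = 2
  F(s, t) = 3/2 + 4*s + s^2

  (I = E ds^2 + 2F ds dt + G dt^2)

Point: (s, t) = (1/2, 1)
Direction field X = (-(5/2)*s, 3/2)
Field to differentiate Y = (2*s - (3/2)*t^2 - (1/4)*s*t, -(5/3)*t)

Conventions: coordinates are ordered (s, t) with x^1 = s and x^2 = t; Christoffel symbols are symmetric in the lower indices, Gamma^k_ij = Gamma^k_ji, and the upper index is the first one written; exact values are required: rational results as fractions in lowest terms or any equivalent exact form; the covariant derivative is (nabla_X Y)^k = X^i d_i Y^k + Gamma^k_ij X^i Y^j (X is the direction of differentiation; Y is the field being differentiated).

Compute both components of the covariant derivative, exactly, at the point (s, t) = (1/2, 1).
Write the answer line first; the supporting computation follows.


Answer: (nabla_X Y)^s = -3065/514, (nabla_X Y)^t = -580/257

E = 241/16, F = 15/4, G = 2 at the point
E_s = 75/2, E_t = 0, F_s = 5, F_t = 0, G_s = 0, G_t = 0
EG - F^2 = 257/16;  g^inv = (16/257) * [[2, -15/4], [-15/4, 241/16]]
first-kind symbols [ij,l] = (1/2)(d_i g_jl + d_j g_il - d_l g_ij): [ss,s] = E_s/2 = 75/4, [ss,t] = F_s - E_t/2 = 5, [st,s] = E_t/2 = 0, [st,t] = G_s/2 = 0, [tt,s] = F_t - G_s/2 = 0, [tt,t] = G_t/2 = 0
Gamma^s_ij = (G*[ij,s] - F*[ij,t])/(EG - F^2), Gamma^t_ij = (E*[ij,t] - F*[ij,s])/(EG - F^2)
Gamma_sss = 300/257, Gamma_sst = 0, Gamma_stt = 0, Gamma_tss = 80/257, Gamma_tst = 0, Gamma_ttt = 0
X = (-5/4, 3/2), Y = (-5/8, -5/3) at the point


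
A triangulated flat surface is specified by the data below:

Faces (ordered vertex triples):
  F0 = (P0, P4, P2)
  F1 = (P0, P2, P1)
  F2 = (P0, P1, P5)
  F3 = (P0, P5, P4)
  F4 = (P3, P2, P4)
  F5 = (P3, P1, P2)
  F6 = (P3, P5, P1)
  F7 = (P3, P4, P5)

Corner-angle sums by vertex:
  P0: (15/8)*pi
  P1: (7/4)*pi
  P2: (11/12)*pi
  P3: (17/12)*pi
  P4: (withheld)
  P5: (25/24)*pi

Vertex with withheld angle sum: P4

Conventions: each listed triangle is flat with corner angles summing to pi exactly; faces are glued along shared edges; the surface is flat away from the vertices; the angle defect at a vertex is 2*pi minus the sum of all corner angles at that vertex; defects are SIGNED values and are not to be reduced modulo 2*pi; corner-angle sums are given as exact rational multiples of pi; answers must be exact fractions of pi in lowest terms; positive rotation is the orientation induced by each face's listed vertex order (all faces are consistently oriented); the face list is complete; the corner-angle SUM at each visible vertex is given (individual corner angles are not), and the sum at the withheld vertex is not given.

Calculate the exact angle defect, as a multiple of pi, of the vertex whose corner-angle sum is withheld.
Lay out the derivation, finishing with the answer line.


V = 6, E = 12, F = 8; chi = V - E + F = 2
Gauss-Bonnet: total defect = 2*pi*chi = 4*pi; visible defects sum to 3*pi

Answer: defect(P4) = pi


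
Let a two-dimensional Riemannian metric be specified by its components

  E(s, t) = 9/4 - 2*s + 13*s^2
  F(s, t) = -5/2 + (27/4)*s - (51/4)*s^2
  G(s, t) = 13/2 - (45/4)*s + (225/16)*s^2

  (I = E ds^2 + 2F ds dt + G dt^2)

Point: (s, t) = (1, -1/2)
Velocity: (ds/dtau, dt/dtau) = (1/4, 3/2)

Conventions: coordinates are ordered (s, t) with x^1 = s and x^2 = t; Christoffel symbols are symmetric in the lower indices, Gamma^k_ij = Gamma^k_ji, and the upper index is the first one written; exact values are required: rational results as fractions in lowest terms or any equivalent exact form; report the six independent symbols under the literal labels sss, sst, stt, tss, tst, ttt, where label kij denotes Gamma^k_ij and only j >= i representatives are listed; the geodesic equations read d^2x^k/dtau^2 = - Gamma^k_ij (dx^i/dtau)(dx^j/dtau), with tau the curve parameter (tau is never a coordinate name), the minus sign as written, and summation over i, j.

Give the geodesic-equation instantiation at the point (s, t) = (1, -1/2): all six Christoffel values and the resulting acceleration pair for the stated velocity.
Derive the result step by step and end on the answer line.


E = 53/4, F = -17/2, G = 149/16 at the point
E_s = 24, E_t = 0, F_s = -75/4, F_t = 0, G_s = 135/8, G_t = 0
EG - F^2 = 3273/64;  g^inv = (64/3273) * [[149/16, 17/2], [17/2, 53/4]]
first-kind symbols [ij,l] = (1/2)(d_i g_jl + d_j g_il - d_l g_ij): [ss,s] = E_s/2 = 12, [ss,t] = F_s - E_t/2 = -75/4, [st,s] = E_t/2 = 0, [st,t] = G_s/2 = 135/16, [tt,s] = F_t - G_s/2 = -135/16, [tt,t] = G_t/2 = 0
Gamma^s_ij = (G*[ij,s] - F*[ij,t])/(EG - F^2), Gamma^t_ij = (E*[ij,t] - F*[ij,s])/(EG - F^2)
Gamma_sss = -1016/1091, Gamma_sst = 1530/1091, Gamma_stt = -6705/4364, Gamma_tss = -3124/1091, Gamma_tst = 2385/1091, Gamma_ttt = -1530/1091
d^2s/dtau^2 = -(Gamma_sss*(1/4)^2 + 2*Gamma_sst*(1/4)*(3/2) + Gamma_stt*(3/2)^2) = 43001/17456
d^2t/dtau^2 = -(Gamma_tss*(1/4)^2 + 2*Gamma_tst*(1/4)*(3/2) + Gamma_ttt*(3/2)^2) = 1849/1091

Answer: Gamma_sss = -1016/1091, Gamma_sst = 1530/1091, Gamma_stt = -6705/4364, Gamma_tss = -3124/1091, Gamma_tst = 2385/1091, Gamma_ttt = -1530/1091; accelerations (d^2s/dtau^2, d^2t/dtau^2) = (43001/17456, 1849/1091)


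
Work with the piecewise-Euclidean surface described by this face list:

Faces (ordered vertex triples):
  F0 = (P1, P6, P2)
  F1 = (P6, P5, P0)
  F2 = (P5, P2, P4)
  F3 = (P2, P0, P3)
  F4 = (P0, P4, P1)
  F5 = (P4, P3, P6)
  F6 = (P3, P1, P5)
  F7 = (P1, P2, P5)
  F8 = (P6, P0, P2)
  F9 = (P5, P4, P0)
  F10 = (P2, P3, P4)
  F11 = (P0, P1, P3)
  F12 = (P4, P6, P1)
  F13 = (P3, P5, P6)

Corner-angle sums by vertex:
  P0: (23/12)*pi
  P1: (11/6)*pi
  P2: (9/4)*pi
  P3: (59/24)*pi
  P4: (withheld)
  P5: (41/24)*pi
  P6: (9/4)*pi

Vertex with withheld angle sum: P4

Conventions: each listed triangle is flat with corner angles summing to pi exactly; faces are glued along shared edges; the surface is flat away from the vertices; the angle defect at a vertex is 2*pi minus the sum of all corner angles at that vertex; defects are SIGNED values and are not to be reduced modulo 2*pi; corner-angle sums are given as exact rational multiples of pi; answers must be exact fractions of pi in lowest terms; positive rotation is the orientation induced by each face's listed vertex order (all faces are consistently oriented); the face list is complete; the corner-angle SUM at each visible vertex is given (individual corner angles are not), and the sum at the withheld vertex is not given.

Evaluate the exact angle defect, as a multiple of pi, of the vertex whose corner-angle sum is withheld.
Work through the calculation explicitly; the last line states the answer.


V = 7, E = 21, F = 14; chi = V - E + F = 0
Gauss-Bonnet: total defect = 2*pi*chi = 0; visible defects sum to (-5/12)*pi

Answer: defect(P4) = (5/12)*pi


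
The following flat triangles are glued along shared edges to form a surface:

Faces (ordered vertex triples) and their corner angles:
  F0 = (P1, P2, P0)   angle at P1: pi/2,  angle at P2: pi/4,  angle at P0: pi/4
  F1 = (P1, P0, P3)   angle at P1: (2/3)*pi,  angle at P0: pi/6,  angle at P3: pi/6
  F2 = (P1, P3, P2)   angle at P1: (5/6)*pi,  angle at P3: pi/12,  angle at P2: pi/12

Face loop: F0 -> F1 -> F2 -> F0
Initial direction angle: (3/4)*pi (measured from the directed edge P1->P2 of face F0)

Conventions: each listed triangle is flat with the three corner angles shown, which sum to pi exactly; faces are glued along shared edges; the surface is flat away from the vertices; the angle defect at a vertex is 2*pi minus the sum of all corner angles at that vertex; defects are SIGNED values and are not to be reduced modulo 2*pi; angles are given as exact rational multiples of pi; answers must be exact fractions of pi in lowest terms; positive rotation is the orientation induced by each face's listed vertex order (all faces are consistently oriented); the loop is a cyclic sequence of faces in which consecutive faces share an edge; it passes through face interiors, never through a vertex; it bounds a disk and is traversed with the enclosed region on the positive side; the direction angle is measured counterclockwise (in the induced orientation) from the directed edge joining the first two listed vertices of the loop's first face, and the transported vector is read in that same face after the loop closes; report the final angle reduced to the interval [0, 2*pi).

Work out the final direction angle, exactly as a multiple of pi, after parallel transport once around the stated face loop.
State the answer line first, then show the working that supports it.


Answer: final direction angle = (3/4)*pi

enclosed vertex P1: corner angles sum to 2*pi, defect = 2*pi - 2*pi = 0
adding the enclosed defects to the starting angle (mod 2*pi, induced orientation) gives the holonomy
final angle = (3/4)*pi + 0 = (3/4)*pi (mod 2*pi)


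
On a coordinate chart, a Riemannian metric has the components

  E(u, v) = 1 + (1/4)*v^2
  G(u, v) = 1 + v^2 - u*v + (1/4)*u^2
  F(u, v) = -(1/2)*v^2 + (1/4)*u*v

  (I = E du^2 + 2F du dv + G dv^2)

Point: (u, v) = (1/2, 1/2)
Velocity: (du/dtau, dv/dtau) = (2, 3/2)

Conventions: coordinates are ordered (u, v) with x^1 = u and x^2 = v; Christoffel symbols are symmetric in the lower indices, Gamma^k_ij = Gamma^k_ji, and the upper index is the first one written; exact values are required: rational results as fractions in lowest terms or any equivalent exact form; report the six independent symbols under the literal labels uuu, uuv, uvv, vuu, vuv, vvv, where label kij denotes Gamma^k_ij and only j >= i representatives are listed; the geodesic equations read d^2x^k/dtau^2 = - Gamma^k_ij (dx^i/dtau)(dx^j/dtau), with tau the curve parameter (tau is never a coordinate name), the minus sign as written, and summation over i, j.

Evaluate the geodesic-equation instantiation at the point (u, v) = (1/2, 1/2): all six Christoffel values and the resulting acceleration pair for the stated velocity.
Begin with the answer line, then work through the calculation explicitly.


Answer: Gamma_uuu = 0, Gamma_uuv = 1/9, Gamma_uvv = -2/9, Gamma_vuu = 0, Gamma_vuv = -1/9, Gamma_vvv = 2/9; accelerations (d^2u/dtau^2, d^2v/dtau^2) = (-1/6, 1/6)

E = 17/16, F = -1/16, G = 17/16 at the point
E_u = 0, E_v = 1/4, F_u = 1/8, F_v = -3/8, G_u = -1/4, G_v = 1/2
EG - F^2 = 9/8;  g^inv = (8/9) * [[17/16, 1/16], [1/16, 17/16]]
first-kind symbols [ij,l] = (1/2)(d_i g_jl + d_j g_il - d_l g_ij): [uu,u] = E_u/2 = 0, [uu,v] = F_u - E_v/2 = 0, [uv,u] = E_v/2 = 1/8, [uv,v] = G_u/2 = -1/8, [vv,u] = F_v - G_u/2 = -1/4, [vv,v] = G_v/2 = 1/4
Gamma^u_ij = (G*[ij,u] - F*[ij,v])/(EG - F^2), Gamma^v_ij = (E*[ij,v] - F*[ij,u])/(EG - F^2)
Gamma_uuu = 0, Gamma_uuv = 1/9, Gamma_uvv = -2/9, Gamma_vuu = 0, Gamma_vuv = -1/9, Gamma_vvv = 2/9
d^2u/dtau^2 = -(Gamma_uuu*(2)^2 + 2*Gamma_uuv*(2)*(3/2) + Gamma_uvv*(3/2)^2) = -1/6
d^2v/dtau^2 = -(Gamma_vuu*(2)^2 + 2*Gamma_vuv*(2)*(3/2) + Gamma_vvv*(3/2)^2) = 1/6


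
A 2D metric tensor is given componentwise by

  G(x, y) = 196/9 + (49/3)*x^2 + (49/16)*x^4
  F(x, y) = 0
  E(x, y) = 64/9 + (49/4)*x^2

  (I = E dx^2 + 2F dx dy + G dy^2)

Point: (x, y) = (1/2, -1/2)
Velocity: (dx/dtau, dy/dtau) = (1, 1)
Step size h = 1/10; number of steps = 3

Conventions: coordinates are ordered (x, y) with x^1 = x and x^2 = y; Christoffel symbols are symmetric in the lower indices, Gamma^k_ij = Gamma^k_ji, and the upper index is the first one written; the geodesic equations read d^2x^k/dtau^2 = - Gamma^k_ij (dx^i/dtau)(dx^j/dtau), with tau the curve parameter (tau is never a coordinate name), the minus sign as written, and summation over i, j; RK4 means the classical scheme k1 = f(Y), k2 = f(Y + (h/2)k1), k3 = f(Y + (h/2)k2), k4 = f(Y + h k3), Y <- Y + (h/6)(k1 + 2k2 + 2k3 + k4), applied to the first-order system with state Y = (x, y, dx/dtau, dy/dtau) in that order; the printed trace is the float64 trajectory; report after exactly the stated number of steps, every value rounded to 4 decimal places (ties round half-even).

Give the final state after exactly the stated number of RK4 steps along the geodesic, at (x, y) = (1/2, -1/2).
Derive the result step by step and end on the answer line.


f(Y) = (dx/dtau, dy/dtau, -Gamma^x_ij Y'^i Y'^j, -Gamma^y_ij Y'^i Y'^j) with the Gammas evaluated at the stage position; h = 0.100000; intermediate values shown to 6 dp
step 0: x = 0.5000, y = -0.5000, dx/dtau = 1.0000, dy/dtau = 1.0000
step 1:
  k1: at (x, y) = (0.500000, -0.500000), (dx/dtau, dy/dtau) = (1.000000, 1.000000); Gamma_xxx = 0.602048, Gamma_xxy = 0.000000, Gamma_xyy = -0.877986, Gamma_yxx = 0.000000, Gamma_yxy = 0.342857, Gamma_yyy = 0.000000; k1 = (1.000000, 1.000000, 0.275939, -0.685714)
  k2: at (x, y) = (0.550000, -0.450000), (dx/dtau, dy/dtau) = (1.013797, 0.965714); Gamma_xxx = 0.622877, Gamma_xxy = 0.000000, Gamma_xyy = -0.924713, Gamma_yxx = 0.000000, Gamma_yxy = 0.370474, Gamma_yyy = 0.000000; k2 = (1.013797, 0.965714, 0.222208, -0.725417)
  k3: at (x, y) = (0.550690, -0.451714), (dx/dtau, dy/dtau) = (1.011110, 0.963729); Gamma_xxx = 0.623123, Gamma_xxy = 0.000000, Gamma_xyy = -0.925314, Gamma_yxx = 0.000000, Gamma_yxy = 0.370844, Gamma_yyy = 0.000000; k3 = (1.011110, 0.963729, 0.222362, -0.722728)
  k4: at (x, y) = (0.601111, -0.403627), (dx/dtau, dy/dtau) = (1.022236, 0.927727); Gamma_xxx = 0.638235, Gamma_xxy = 0.000000, Gamma_xyy = -0.966288, Gamma_yxx = 0.000000, Gamma_yxy = 0.397035, Gamma_yyy = 0.000000; k4 = (1.022236, 0.927727, 0.164728, -0.753061)
  Y <- Y + (h/6)(k1 + 2k2 + 2k3 + k4): x = 0.6012, y = -0.4036, dx/dtau = 1.0222, dy/dtau = 0.9277
step 2:
  k1: at (x, y) = (0.601201, -0.403556), (dx/dtau, dy/dtau) = (1.022163, 0.927749); Gamma_xxx = 0.638257, Gamma_xxy = 0.000000, Gamma_xyy = -0.966356, Gamma_yxx = 0.000000, Gamma_yxy = 0.397080, Gamma_yyy = 0.000000; k1 = (1.022163, 0.927749, 0.164898, -0.753111)
  k2: at (x, y) = (0.652309, -0.357169), (dx/dtau, dy/dtau) = (1.030408, 0.890093); Gamma_xxx = 0.648415, Gamma_xxy = 0.000000, Gamma_xyy = -1.002505, Gamma_yxx = 0.000000, Gamma_yxy = 0.421910, Gamma_yyy = 0.000000; k2 = (1.030408, 0.890093, 0.105803, -0.773917)
  k3: at (x, y) = (0.652721, -0.359052), (dx/dtau, dy/dtau) = (1.027454, 0.889053); Gamma_xxx = 0.648478, Gamma_xxy = 0.000000, Gamma_xyy = -1.002777, Gamma_yxx = 0.000000, Gamma_yxy = 0.422103, Gamma_yyy = 0.000000; k3 = (1.027454, 0.889053, 0.108038, -0.771149)
  k4: at (x, y) = (0.703946, -0.314651), (dx/dtau, dy/dtau) = (1.032967, 0.850634); Gamma_xxx = 0.654201, Gamma_xxy = 0.000000, Gamma_xyy = -1.034360, Gamma_yxx = 0.000000, Gamma_yxy = 0.445225, Gamma_yyy = 0.000000; k4 = (1.032967, 0.850634, 0.050394, -0.782417)
  Y <- Y + (h/6)(k1 + 2k2 + 2k3 + k4): x = 0.7040, y = -0.3146, dx/dtau = 1.0329, dy/dtau = 0.8507
step 3:
  k1: at (x, y) = (0.704048, -0.314612), (dx/dtau, dy/dtau) = (1.032880, 0.850655); Gamma_xxx = 0.654209, Gamma_xxy = 0.000000, Gamma_xyy = -1.034419, Gamma_yxx = 0.000000, Gamma_yxy = 0.445269, Gamma_yyy = 0.000000; k1 = (1.032880, 0.850655, 0.050583, -0.782448)
  k2: at (x, y) = (0.755692, -0.272079), (dx/dtau, dy/dtau) = (1.035409, 0.811532); Gamma_xxx = 0.656228, Gamma_xxy = 0.000000, Gamma_xyy = -1.062347, Gamma_yxx = 0.000000, Gamma_yxy = 0.466803, Gamma_yyy = 0.000000; k2 = (1.035409, 0.811532, -0.003878, -0.784478)
  k3: at (x, y) = (0.755819, -0.274035), (dx/dtau, dy/dtau) = (1.032686, 0.811431); Gamma_xxx = 0.656229, Gamma_xxy = 0.000000, Gamma_xyy = -1.062411, Gamma_yxx = 0.000000, Gamma_yxy = 0.466853, Gamma_yyy = 0.000000; k3 = (1.032686, 0.811431, -0.000316, -0.782402)
  k4: at (x, y) = (0.807317, -0.233469), (dx/dtau, dy/dtau) = (1.032848, 0.772414); Gamma_xxx = 0.655152, Gamma_xxy = 0.000000, Gamma_xyy = -1.087037, Gamma_yxx = 0.000000, Gamma_yxy = 0.486566, Gamma_yyy = 0.000000; k4 = (1.032848, 0.772414, -0.050347, -0.776352)
  Y <- Y + (h/6)(k1 + 2k2 + 2k3 + k4): x = 0.8074, y = -0.2335, dx/dtau = 1.0327, dy/dtau = 0.7724

Answer: x = 0.8074, y = -0.2335, dx/dtau = 1.0327, dy/dtau = 0.7724


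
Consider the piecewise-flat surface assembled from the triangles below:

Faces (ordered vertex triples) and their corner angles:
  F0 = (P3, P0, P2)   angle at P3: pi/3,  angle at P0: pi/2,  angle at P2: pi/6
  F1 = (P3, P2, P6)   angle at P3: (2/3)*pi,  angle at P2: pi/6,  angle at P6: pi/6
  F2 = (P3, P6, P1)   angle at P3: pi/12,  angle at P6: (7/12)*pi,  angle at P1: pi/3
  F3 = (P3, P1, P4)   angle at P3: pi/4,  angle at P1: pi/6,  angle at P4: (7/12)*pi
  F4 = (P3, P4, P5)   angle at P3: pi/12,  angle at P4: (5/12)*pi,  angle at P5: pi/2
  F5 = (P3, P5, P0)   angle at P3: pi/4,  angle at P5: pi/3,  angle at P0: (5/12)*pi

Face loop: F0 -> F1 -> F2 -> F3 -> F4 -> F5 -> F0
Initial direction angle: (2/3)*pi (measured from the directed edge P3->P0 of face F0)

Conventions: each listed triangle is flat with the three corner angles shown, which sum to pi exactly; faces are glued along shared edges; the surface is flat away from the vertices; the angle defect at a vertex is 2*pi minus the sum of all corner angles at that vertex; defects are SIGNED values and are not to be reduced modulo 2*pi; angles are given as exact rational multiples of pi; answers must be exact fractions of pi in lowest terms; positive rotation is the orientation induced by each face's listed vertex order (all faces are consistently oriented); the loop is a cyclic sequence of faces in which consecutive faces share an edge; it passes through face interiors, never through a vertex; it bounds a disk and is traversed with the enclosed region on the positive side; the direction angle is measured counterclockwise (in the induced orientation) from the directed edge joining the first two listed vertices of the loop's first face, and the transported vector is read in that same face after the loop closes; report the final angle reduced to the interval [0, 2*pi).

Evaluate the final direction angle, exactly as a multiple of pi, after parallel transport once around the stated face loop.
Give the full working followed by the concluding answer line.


enclosed vertex P3: corner angles sum to (5/3)*pi, defect = 2*pi - (5/3)*pi = pi/3
final direction = starting direction + enclosed defect total, reduced mod 2*pi (induced orientation)
final angle = (2/3)*pi + pi/3 = pi (mod 2*pi)

Answer: final direction angle = pi


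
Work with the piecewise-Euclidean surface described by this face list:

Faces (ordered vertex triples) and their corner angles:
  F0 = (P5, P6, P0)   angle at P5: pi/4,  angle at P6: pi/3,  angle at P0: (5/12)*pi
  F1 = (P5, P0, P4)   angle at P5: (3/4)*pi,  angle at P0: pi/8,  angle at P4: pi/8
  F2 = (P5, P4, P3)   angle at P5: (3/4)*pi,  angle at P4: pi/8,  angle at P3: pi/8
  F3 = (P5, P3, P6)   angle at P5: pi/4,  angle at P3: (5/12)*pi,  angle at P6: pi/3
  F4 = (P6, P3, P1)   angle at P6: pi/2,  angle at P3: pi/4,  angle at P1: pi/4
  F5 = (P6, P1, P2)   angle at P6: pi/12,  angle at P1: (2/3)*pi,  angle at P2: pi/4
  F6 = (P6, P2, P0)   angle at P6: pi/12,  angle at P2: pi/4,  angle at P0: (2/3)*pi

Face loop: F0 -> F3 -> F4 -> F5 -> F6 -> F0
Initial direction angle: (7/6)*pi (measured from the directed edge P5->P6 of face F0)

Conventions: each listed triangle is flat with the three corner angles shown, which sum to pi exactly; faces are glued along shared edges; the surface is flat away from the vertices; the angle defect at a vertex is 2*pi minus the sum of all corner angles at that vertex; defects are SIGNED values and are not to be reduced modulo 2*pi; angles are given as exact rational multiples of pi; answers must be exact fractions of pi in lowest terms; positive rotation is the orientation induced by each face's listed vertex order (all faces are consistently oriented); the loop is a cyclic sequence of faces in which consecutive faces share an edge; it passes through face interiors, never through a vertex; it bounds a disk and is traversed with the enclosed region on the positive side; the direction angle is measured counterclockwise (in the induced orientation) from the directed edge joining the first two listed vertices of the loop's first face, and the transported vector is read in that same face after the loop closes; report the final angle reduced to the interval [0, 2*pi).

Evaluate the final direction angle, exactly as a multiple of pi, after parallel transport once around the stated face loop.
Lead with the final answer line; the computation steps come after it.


Answer: final direction angle = (11/6)*pi

enclosed vertex P6: corner angles sum to (4/3)*pi, defect = 2*pi - (4/3)*pi = (2/3)*pi
transport around the loop rotates by the sum of enclosed defects; add to the initial angle mod 2*pi
final angle = (7/6)*pi + (2/3)*pi = (11/6)*pi (mod 2*pi)
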